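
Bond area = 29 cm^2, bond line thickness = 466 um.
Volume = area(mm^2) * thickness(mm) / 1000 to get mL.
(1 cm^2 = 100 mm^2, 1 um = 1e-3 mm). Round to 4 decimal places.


area_mm2 = 29 * 100 = 2900
blt_mm = 466 * 1e-3 = 0.466
vol_mm3 = 2900 * 0.466 = 1351.4
vol_mL = 1351.4 / 1000 = 1.3514 mL

1.3514


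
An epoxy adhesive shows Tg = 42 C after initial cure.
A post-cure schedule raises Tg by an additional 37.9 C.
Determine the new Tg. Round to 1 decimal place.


New Tg = 42 + 37.9
= 79.9 C

79.9


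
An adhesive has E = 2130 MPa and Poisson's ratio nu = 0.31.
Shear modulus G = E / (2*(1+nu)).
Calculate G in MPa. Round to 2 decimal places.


G = 2130 / (2*(1+0.31))
= 2130 / 2.62
= 812.98 MPa

812.98


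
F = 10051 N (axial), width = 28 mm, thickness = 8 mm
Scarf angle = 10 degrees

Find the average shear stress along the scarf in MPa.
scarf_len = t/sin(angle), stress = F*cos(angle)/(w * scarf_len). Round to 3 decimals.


scarf_len = 8/sin(10 deg) = 46.0702
cos(10 deg) = 0.984808
stress = 10051*0.984808/(28*46.0702) = 7.673 MPa

7.673


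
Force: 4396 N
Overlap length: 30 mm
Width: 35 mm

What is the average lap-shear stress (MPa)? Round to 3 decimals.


Average shear stress = F / (overlap * width)
= 4396 / (30 * 35)
= 4.187 MPa

4.187


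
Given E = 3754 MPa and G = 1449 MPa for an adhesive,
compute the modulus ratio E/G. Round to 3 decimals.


E/G ratio = 3754 / 1449 = 2.591

2.591


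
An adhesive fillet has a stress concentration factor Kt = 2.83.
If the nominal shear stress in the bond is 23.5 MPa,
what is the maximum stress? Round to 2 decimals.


Max stress = 23.5 * 2.83 = 66.51 MPa

66.51


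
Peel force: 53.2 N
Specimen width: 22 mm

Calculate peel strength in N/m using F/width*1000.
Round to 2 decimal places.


Peel strength = 53.2 / 22 * 1000 = 2418.18 N/m

2418.18


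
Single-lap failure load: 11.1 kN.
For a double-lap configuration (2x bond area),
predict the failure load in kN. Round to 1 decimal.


Failure load = 11.1 * 2 = 22.2 kN

22.2


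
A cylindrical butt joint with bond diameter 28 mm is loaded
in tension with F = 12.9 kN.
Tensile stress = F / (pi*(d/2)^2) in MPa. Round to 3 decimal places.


Area = pi * (28/2)^2 = 615.7522 mm^2
Stress = 12.9*1000 / 615.7522
= 20.950 MPa

20.950


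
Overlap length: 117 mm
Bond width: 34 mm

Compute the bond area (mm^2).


Bond area = 117 * 34 = 3978 mm^2

3978


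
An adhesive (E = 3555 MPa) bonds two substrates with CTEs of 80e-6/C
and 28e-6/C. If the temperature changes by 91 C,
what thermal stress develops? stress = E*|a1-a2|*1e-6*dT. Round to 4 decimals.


Stress = 3555 * |80 - 28| * 1e-6 * 91
= 16.8223 MPa

16.8223


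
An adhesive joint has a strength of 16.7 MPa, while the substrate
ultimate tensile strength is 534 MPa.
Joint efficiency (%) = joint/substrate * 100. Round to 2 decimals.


Efficiency = 16.7 / 534 * 100
= 3.13%

3.13


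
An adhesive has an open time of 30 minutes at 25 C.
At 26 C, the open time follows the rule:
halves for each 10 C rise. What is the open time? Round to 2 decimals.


Factor = 2^((26-25)/10) = 1.0718
Open time = 30 / 1.0718 = 27.99 min

27.99


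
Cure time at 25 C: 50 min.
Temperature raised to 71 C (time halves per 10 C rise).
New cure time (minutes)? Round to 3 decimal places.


Acceleration factor = 2^(46/10) = 24.2515
New time = 50 / 24.2515 = 2.062 min

2.062


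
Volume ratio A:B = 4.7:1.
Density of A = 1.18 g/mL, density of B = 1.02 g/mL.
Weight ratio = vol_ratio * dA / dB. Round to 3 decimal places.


Wt ratio = 4.7 * 1.18 / 1.02
= 5.437

5.437


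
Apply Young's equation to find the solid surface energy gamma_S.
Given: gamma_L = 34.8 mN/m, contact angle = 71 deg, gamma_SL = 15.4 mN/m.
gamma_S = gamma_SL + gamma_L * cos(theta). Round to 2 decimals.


theta_rad = 71 * pi/180 = 1.239184
gamma_S = 15.4 + 34.8 * cos(1.239184)
= 26.73 mN/m

26.73


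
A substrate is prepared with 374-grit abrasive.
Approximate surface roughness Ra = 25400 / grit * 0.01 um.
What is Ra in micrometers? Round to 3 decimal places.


Ra = 25400 / 374 * 0.01 = 0.679 um

0.679


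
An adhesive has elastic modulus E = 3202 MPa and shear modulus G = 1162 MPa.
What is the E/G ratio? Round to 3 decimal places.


E/G = 3202 / 1162 = 2.756

2.756


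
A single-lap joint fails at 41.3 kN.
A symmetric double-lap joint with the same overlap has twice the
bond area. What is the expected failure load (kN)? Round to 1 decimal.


Double-lap load = 2 * 41.3 = 82.6 kN

82.6


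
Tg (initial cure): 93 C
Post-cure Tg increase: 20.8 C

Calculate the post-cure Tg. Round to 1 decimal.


Post-cure Tg = 93 + 20.8 = 113.8 C

113.8


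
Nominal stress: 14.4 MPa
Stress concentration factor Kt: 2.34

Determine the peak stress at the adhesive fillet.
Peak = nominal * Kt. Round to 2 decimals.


Peak stress = 14.4 * 2.34
= 33.70 MPa

33.70


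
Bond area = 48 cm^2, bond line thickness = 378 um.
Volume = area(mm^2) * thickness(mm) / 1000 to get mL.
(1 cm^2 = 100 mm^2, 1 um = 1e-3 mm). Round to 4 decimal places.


area_mm2 = 48 * 100 = 4800
blt_mm = 378 * 1e-3 = 0.378
vol_mm3 = 4800 * 0.378 = 1814.4
vol_mL = 1814.4 / 1000 = 1.8144 mL

1.8144


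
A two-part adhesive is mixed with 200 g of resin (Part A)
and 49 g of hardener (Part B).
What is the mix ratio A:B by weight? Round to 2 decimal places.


Mix ratio = mass_A / mass_B
= 200 / 49
= 4.08

4.08


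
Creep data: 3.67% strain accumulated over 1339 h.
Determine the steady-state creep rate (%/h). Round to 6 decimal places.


Rate = 3.67 / 1339 = 0.002741 %/h

0.002741


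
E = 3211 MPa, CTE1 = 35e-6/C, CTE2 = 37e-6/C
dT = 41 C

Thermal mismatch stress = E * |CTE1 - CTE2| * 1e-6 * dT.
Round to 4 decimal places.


= 3211 * 2e-6 * 41
= 0.2633 MPa

0.2633


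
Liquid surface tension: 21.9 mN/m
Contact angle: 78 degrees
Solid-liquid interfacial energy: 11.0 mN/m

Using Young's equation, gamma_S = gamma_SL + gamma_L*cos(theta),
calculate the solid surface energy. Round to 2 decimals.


gamma_S = 11.0 + 21.9 * cos(78)
= 15.55 mN/m

15.55


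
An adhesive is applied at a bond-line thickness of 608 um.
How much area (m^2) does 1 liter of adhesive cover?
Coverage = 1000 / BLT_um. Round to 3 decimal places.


Coverage = 1000 / 608 = 1.645 m^2

1.645


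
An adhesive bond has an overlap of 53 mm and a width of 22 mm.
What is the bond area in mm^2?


Bond area = overlap * width
= 53 * 22
= 1166 mm^2

1166


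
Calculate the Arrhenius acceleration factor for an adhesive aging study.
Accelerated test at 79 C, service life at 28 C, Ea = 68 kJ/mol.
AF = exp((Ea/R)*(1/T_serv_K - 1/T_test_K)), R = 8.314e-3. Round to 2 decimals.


T_test = 352.15 K, T_serv = 301.15 K
Ea/R = 68 / 0.008314 = 8178.98
AF = exp(8178.98 * (1/301.15 - 1/352.15))
= 51.08

51.08


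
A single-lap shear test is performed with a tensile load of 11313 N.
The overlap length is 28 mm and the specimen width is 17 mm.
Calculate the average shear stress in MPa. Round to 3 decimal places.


Shear stress = F / (overlap * width)
= 11313 / (28 * 17)
= 11313 / 476
= 23.767 MPa

23.767


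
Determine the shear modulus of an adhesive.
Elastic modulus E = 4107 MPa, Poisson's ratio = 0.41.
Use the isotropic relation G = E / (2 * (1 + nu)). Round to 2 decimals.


G = 4107 / (2*(1+0.41)) = 4107 / 2.82
= 1456.38 MPa

1456.38


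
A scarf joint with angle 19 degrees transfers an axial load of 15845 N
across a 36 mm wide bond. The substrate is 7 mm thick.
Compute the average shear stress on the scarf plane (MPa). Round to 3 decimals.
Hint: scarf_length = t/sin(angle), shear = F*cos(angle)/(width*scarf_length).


scarf_length = 7 / sin(19 deg) = 21.5009 mm
cos(19 deg) = 0.945519
shear stress = 15845 * 0.945519 / (36 * 21.5009)
= 19.355 MPa

19.355


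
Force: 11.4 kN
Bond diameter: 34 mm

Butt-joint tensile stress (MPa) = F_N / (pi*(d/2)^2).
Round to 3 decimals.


F_N = 11.4 * 1000 = 11400.0 N
A = pi*(17.0)^2 = 907.9203 mm^2
stress = 11400.0 / 907.9203 = 12.556 MPa

12.556


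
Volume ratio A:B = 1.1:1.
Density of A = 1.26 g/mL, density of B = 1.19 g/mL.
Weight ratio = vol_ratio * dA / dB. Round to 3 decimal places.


Wt ratio = 1.1 * 1.26 / 1.19
= 1.165

1.165


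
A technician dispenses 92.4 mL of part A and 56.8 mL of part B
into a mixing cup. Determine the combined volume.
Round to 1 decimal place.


Combined volume = 92.4 + 56.8
= 149.2 mL

149.2


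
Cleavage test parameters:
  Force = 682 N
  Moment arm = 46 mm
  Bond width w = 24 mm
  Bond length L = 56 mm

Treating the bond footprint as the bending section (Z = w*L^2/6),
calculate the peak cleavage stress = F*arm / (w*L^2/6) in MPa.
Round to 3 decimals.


M = 682 * 46 = 31372 N*mm
Z = 24 * 56^2 / 6 = 75264 / 6 mm^3
sigma = M / Z = 6 * 31372 / 75264 = 188232 / 75264
= 2.501 MPa

2.501


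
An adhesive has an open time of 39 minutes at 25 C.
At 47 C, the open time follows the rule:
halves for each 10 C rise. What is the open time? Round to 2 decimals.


Factor = 2^((47-25)/10) = 4.5948
Open time = 39 / 4.5948 = 8.49 min

8.49


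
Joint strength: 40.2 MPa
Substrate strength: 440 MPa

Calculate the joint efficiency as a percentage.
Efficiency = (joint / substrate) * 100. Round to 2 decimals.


Efficiency = (40.2 / 440) * 100 = 9.14%

9.14


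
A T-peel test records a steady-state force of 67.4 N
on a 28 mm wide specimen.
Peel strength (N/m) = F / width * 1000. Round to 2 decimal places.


Peel strength = 67.4 / 28 * 1000
= 2407.14 N/m

2407.14


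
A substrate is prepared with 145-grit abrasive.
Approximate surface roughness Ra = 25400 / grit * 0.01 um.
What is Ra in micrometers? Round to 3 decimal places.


Ra = 25400 / 145 * 0.01 = 1.752 um

1.752


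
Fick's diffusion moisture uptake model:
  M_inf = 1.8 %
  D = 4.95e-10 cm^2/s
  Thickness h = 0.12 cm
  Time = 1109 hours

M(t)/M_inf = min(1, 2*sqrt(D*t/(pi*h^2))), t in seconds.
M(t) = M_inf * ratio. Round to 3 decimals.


t_sec = 1109 * 3600 = 3992400
ratio = 2*sqrt(4.95e-10*3992400/(pi*0.12^2))
= min(1, 0.418017)
= 0.418017
M(t) = 1.8 * 0.418017 = 0.752 %

0.752


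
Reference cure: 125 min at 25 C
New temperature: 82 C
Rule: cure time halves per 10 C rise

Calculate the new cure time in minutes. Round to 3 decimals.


factor = 2^((82-25)/10) = 51.9842
t_new = 125 / 51.9842 = 2.405 min

2.405


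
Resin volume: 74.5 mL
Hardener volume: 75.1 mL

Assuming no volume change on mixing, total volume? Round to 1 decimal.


V_total = 74.5 + 75.1 = 149.6 mL

149.6


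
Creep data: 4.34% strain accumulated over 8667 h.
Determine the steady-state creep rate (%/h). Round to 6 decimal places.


Rate = 4.34 / 8667 = 0.000501 %/h

0.000501


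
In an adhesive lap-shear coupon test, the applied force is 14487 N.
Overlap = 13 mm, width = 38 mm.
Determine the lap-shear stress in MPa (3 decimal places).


stress = F / (overlap * width)
= 14487 / (13 * 38)
= 29.326 MPa

29.326


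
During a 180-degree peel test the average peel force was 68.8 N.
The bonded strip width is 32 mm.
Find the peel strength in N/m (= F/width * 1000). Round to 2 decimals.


Peel strength = F/width * 1000
= 68.8 / 32 * 1000
= 2150.00 N/m

2150.00


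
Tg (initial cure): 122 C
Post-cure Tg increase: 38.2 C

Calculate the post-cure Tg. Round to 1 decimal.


Post-cure Tg = 122 + 38.2 = 160.2 C

160.2


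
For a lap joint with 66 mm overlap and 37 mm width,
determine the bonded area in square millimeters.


Area = 66 * 37 = 2442 mm^2

2442


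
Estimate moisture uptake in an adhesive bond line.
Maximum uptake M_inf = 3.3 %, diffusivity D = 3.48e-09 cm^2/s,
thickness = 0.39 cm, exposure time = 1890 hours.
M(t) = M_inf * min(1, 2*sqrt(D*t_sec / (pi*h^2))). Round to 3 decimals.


Convert time: 1890 h = 6804000 s
ratio = min(1, 2*sqrt(3.48e-09*6804000/(pi*0.39^2)))
= 0.445207
M(t) = 3.3 * 0.445207 = 1.469%

1.469


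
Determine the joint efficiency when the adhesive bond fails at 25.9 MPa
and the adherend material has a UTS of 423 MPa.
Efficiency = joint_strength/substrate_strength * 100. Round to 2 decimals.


Joint efficiency = 25.9 / 423 * 100
= 6.12%

6.12


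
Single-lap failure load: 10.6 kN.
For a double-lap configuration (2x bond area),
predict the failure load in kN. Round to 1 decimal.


Failure load = 10.6 * 2 = 21.2 kN

21.2


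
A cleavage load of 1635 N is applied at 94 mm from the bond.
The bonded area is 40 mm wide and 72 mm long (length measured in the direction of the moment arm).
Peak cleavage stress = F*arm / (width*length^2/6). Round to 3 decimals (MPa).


Moment = 1635 * 94 = 153690 N*mm
Section modulus = 40 * 5184 / 6 = 207360 / 6 mm^3
Stress = 153690 / (207360 / 6) = 922140 / 207360
= 4.447 MPa

4.447


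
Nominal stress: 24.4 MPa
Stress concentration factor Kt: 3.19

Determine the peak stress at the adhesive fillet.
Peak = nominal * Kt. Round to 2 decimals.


Peak stress = 24.4 * 3.19
= 77.84 MPa

77.84


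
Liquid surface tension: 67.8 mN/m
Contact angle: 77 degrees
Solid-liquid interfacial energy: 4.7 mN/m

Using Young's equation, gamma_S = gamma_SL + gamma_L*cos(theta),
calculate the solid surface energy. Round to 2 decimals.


gamma_S = 4.7 + 67.8 * cos(77)
= 19.95 mN/m

19.95


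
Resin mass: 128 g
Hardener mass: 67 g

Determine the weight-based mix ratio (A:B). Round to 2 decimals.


Ratio = 128 / 67 = 1.91

1.91


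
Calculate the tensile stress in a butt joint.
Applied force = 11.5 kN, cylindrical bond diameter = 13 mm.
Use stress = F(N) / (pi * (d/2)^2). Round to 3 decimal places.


A = pi * 6.5^2 = 132.7323 mm^2
sigma = 11500.0 / 132.7323 = 86.641 MPa

86.641


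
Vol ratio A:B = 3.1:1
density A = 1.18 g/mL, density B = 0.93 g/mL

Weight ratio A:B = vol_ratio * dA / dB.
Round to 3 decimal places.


Weight ratio = 3.1 * 1.18 / 0.93
= 3.933

3.933


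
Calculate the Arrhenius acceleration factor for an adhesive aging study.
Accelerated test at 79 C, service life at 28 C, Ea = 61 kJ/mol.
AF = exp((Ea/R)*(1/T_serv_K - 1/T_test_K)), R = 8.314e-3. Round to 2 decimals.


T_test = 352.15 K, T_serv = 301.15 K
Ea/R = 61 / 0.008314 = 7337.02
AF = exp(7337.02 * (1/301.15 - 1/352.15))
= 34.07

34.07


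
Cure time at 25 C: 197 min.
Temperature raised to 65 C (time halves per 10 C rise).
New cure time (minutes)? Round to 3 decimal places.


Acceleration factor = 2^(40/10) = 16.0000
New time = 197 / 16.0000 = 12.313 min

12.313


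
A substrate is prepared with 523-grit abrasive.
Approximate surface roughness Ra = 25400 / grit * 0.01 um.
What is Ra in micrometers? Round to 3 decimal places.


Ra = 25400 / 523 * 0.01 = 0.486 um

0.486


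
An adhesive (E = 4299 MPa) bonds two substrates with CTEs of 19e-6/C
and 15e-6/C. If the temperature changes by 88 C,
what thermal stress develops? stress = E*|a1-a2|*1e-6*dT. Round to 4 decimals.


Stress = 4299 * |19 - 15| * 1e-6 * 88
= 1.5132 MPa

1.5132


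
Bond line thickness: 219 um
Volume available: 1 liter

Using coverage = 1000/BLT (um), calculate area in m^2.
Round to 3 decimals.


1 L = 1e6 mm^3, thickness = 219 um = 0.219 mm
Area = 1e6 / 0.219 mm^2 = (1e6 / 0.219) / 1e6 m^2 = 1000 / 219 m^2
= 4.566 m^2

4.566


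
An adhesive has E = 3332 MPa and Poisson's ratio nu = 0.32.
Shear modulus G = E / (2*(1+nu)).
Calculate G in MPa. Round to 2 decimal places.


G = 3332 / (2*(1+0.32))
= 3332 / 2.64
= 1262.12 MPa

1262.12


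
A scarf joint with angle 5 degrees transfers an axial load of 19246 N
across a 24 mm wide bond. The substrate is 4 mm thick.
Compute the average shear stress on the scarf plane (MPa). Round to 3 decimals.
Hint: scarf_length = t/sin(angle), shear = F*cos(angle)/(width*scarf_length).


scarf_length = 4 / sin(5 deg) = 45.8949 mm
cos(5 deg) = 0.996195
shear stress = 19246 * 0.996195 / (24 * 45.8949)
= 17.406 MPa

17.406


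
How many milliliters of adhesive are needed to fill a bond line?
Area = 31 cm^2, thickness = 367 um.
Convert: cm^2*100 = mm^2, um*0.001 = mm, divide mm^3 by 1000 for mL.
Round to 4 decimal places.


= (31 * 100) * (367 * 0.001) / 1000
= 1.1377 mL

1.1377


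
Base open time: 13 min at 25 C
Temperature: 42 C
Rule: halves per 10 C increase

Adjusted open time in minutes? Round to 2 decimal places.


Acceleration = 2^((42-25)/10) = 3.2490
Open time = 13 / 3.2490 = 4.00 min

4.00


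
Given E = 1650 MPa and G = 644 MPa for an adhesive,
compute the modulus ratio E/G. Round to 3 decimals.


E/G ratio = 1650 / 644 = 2.562

2.562


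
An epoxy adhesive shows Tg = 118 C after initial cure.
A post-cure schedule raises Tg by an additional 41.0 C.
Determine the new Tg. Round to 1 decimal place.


New Tg = 118 + 41.0
= 159.0 C

159.0


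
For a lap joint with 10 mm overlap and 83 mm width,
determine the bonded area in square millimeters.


Area = 10 * 83 = 830 mm^2

830


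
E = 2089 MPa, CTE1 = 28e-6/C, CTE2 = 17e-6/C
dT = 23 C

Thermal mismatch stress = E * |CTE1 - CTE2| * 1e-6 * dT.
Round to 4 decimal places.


= 2089 * 11e-6 * 23
= 0.5285 MPa

0.5285


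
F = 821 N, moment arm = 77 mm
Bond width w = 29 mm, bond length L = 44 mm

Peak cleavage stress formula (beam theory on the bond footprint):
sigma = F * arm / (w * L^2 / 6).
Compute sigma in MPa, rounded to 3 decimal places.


sigma = (821 * 77) / (29 * 1936 / 6)
= 63217 * 6 / 56144
= 379302 / 56144
= 6.756 MPa

6.756


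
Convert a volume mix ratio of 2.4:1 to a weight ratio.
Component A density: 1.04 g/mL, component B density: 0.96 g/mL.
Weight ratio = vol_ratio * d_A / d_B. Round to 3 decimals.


= 2.4 * 1.04 / 0.96 = 2.600

2.600


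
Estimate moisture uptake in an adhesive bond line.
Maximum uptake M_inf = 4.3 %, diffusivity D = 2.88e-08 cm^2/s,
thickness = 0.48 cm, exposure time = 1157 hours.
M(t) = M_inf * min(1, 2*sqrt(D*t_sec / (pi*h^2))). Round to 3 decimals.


Convert time: 1157 h = 4165200 s
ratio = min(1, 2*sqrt(2.88e-08*4165200/(pi*0.48^2)))
= 0.814194
M(t) = 4.3 * 0.814194 = 3.501%

3.501


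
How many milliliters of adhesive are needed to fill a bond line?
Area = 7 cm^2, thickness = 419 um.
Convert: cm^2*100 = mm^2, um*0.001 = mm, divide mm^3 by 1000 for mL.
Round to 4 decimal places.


= (7 * 100) * (419 * 0.001) / 1000
= 0.2933 mL

0.2933


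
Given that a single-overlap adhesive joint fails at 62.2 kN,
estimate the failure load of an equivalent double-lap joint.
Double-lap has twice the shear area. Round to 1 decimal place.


Double-lap factor = 2
Expected load = 62.2 * 2 = 124.4 kN

124.4


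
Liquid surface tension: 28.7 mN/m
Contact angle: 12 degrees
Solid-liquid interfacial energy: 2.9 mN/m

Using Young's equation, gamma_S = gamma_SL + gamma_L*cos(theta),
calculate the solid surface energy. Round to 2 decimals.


gamma_S = 2.9 + 28.7 * cos(12)
= 30.97 mN/m

30.97


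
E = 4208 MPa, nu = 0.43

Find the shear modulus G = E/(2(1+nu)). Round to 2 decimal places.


G = 4208 / (2 * 1.43)
= 1471.33 MPa

1471.33


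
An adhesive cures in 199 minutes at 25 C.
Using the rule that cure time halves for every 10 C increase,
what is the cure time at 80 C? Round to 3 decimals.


Factor = 2^((80 - 25) / 10) = 45.2548
Cure time = 199 / 45.2548
= 4.397 minutes

4.397


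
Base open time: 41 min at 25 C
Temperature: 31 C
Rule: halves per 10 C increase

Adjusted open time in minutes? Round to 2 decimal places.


Acceleration = 2^((31-25)/10) = 1.5157
Open time = 41 / 1.5157 = 27.05 min

27.05


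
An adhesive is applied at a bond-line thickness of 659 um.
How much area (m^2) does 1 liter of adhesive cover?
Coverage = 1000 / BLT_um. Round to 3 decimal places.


Coverage = 1000 / 659 = 1.517 m^2

1.517


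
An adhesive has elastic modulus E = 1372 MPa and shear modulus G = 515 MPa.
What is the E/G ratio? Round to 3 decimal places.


E/G = 1372 / 515 = 2.664

2.664


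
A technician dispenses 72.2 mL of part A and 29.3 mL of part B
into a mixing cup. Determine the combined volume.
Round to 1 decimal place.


Combined volume = 72.2 + 29.3
= 101.5 mL

101.5


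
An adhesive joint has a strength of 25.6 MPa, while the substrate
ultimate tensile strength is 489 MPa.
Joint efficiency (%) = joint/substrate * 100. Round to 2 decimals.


Efficiency = 25.6 / 489 * 100
= 5.24%

5.24


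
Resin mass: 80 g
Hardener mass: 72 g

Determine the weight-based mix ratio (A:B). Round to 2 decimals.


Ratio = 80 / 72 = 1.11

1.11


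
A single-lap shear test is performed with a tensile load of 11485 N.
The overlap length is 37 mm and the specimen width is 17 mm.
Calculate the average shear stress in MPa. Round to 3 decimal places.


Shear stress = F / (overlap * width)
= 11485 / (37 * 17)
= 11485 / 629
= 18.259 MPa

18.259


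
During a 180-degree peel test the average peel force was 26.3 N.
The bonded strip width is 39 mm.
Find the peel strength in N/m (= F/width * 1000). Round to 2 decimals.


Peel strength = F/width * 1000
= 26.3 / 39 * 1000
= 674.36 N/m

674.36


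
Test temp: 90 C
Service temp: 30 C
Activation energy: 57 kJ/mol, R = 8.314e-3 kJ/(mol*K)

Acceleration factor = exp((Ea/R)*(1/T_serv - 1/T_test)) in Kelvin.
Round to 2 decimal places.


AF = exp((57/0.008314)*(1/303.15 - 1/363.15))
= 41.95

41.95


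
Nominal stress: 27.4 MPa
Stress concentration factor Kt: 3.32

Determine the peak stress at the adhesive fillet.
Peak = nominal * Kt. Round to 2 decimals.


Peak stress = 27.4 * 3.32
= 90.97 MPa

90.97


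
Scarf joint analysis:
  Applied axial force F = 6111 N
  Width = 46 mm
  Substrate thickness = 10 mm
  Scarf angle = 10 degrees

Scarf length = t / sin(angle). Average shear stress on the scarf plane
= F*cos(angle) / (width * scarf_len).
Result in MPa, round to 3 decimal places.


Scarf length = 10 / sin(10 deg) = 57.5877 mm
cos(10 deg) = 0.984808
Shear = 6111 * 0.984808 / (46 * 57.5877)
= 2.272 MPa

2.272


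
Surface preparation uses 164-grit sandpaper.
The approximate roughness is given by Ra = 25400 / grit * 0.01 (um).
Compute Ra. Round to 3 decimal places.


Ra = 25400 / 164 * 0.01
= 254 / 164
= 1.549 um

1.549


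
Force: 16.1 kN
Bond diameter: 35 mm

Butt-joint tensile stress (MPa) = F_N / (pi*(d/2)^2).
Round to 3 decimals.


F_N = 16.1 * 1000 = 16100.0 N
A = pi*(17.5)^2 = 962.1128 mm^2
stress = 16100.0 / 962.1128 = 16.734 MPa

16.734


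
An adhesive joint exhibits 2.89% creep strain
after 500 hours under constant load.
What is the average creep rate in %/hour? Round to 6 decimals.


Creep rate = strain / time
= 2.89 / 500
= 0.005780 %/h

0.005780


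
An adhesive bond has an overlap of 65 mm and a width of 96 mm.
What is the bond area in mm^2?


Bond area = overlap * width
= 65 * 96
= 6240 mm^2

6240


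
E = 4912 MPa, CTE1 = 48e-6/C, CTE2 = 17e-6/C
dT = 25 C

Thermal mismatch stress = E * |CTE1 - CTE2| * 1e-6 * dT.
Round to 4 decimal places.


= 4912 * 31e-6 * 25
= 3.8068 MPa

3.8068


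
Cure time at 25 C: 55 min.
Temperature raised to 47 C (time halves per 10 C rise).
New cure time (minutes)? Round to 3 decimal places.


Acceleration factor = 2^(22/10) = 4.5948
New time = 55 / 4.5948 = 11.970 min

11.970


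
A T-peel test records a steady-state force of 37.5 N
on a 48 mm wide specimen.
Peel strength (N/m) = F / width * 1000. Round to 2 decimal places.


Peel strength = 37.5 / 48 * 1000
= 781.25 N/m

781.25


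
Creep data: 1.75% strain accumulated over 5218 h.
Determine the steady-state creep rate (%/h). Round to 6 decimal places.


Rate = 1.75 / 5218 = 0.000335 %/h

0.000335


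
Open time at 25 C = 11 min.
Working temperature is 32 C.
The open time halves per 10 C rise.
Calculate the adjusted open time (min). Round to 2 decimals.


factor = 2^((32 - 25) / 10) = 1.6245
ot = 11 / 1.6245 = 6.77 min

6.77


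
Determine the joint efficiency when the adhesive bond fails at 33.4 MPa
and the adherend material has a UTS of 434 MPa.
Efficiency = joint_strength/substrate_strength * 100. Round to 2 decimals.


Joint efficiency = 33.4 / 434 * 100
= 7.70%

7.70


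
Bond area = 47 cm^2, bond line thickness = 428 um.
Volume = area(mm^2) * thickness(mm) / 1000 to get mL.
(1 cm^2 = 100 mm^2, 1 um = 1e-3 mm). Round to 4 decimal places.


area_mm2 = 47 * 100 = 4700
blt_mm = 428 * 1e-3 = 0.428
vol_mm3 = 4700 * 0.428 = 2011.6
vol_mL = 2011.6 / 1000 = 2.0116 mL

2.0116


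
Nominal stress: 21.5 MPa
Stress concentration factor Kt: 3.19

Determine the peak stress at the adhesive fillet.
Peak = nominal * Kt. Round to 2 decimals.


Peak stress = 21.5 * 3.19
= 68.59 MPa

68.59


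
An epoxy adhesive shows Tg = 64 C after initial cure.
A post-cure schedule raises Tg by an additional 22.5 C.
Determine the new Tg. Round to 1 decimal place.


New Tg = 64 + 22.5
= 86.5 C

86.5


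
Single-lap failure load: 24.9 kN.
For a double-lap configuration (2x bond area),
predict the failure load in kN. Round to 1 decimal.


Failure load = 24.9 * 2 = 49.8 kN

49.8


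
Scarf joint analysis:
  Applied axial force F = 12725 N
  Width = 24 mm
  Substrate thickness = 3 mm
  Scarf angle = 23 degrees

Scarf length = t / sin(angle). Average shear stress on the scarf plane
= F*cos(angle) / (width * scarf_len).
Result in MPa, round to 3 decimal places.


Scarf length = 3 / sin(23 deg) = 7.6779 mm
cos(23 deg) = 0.920505
Shear = 12725 * 0.920505 / (24 * 7.6779)
= 63.567 MPa

63.567


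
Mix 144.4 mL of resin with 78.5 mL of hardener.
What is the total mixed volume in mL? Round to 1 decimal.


Total = 144.4 + 78.5 = 222.9 mL

222.9


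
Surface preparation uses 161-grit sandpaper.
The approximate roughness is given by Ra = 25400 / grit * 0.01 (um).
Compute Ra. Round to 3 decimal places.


Ra = 25400 / 161 * 0.01
= 254 / 161
= 1.578 um

1.578


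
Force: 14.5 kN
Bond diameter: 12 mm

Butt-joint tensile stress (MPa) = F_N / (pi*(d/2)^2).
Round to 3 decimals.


F_N = 14.5 * 1000 = 14500.0 N
A = pi*(6.0)^2 = 113.0973 mm^2
stress = 14500.0 / 113.0973 = 128.208 MPa

128.208


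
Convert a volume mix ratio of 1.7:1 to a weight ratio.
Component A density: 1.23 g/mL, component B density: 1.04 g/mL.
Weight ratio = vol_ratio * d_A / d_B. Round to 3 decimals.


= 1.7 * 1.23 / 1.04 = 2.011

2.011


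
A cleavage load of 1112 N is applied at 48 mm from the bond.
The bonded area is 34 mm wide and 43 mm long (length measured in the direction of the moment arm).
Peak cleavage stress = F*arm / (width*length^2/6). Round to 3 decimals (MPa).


Moment = 1112 * 48 = 53376 N*mm
Section modulus = 34 * 1849 / 6 = 62866 / 6 mm^3
Stress = 53376 / (62866 / 6) = 320256 / 62866
= 5.094 MPa

5.094


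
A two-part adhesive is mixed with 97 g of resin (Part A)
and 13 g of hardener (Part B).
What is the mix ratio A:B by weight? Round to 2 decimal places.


Mix ratio = mass_A / mass_B
= 97 / 13
= 7.46

7.46


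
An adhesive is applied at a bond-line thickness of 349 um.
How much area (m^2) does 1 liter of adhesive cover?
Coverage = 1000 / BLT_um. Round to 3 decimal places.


Coverage = 1000 / 349 = 2.865 m^2

2.865


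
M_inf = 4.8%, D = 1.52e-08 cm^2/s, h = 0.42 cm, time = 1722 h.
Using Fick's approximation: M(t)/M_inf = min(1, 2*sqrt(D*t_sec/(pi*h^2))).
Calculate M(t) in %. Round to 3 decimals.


t = 6199200 s
ratio = min(1, 2*sqrt(1.52e-08*6199200/(pi*0.1764)))
= 0.824699
M(t) = 4.8 * 0.824699 = 3.959%

3.959


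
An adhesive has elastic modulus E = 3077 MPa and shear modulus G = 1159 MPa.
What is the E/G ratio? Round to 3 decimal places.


E/G = 3077 / 1159 = 2.655

2.655


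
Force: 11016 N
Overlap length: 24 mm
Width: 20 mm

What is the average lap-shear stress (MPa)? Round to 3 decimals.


Average shear stress = F / (overlap * width)
= 11016 / (24 * 20)
= 22.950 MPa

22.950


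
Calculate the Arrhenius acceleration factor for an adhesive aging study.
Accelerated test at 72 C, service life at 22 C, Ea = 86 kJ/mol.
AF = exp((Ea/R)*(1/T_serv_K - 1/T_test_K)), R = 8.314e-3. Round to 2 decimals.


T_test = 345.15 K, T_serv = 295.15 K
Ea/R = 86 / 0.008314 = 10344.00
AF = exp(10344.00 * (1/295.15 - 1/345.15))
= 160.29

160.29


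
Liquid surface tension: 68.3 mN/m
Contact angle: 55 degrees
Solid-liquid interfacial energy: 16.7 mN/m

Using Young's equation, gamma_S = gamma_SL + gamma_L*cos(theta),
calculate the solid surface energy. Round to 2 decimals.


gamma_S = 16.7 + 68.3 * cos(55)
= 55.88 mN/m

55.88


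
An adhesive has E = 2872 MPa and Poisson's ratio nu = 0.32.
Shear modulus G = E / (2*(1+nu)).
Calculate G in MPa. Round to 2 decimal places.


G = 2872 / (2*(1+0.32))
= 2872 / 2.64
= 1087.88 MPa

1087.88


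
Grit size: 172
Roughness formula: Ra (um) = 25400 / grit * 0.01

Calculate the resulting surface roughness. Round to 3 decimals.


Ra = 25400 / 172 * 0.01
= 1.477 um

1.477


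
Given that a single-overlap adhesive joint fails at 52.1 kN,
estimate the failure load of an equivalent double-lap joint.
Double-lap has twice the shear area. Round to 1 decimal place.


Double-lap factor = 2
Expected load = 52.1 * 2 = 104.2 kN

104.2


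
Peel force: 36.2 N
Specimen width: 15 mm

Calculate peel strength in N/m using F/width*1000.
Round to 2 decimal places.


Peel strength = 36.2 / 15 * 1000 = 2413.33 N/m

2413.33


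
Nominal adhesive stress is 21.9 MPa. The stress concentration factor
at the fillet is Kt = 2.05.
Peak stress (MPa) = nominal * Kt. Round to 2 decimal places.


Peak = 21.9 * 2.05 = 44.90 MPa

44.90


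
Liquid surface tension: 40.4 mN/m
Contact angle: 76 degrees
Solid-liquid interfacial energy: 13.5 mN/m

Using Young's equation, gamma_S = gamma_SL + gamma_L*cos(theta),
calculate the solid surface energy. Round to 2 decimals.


gamma_S = 13.5 + 40.4 * cos(76)
= 23.27 mN/m

23.27


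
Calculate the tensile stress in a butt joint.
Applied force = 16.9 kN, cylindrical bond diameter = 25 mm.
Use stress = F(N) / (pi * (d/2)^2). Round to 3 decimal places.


A = pi * 12.5^2 = 490.8739 mm^2
sigma = 16900.0 / 490.8739 = 34.428 MPa

34.428


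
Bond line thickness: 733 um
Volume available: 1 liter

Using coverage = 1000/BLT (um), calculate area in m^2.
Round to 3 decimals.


1 L = 1e6 mm^3, thickness = 733 um = 0.733 mm
Area = 1e6 / 0.733 mm^2 = (1e6 / 0.733) / 1e6 m^2 = 1000 / 733 m^2
= 1.364 m^2

1.364


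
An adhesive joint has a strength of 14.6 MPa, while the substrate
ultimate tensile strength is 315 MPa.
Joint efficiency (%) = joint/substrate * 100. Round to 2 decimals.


Efficiency = 14.6 / 315 * 100
= 4.63%

4.63


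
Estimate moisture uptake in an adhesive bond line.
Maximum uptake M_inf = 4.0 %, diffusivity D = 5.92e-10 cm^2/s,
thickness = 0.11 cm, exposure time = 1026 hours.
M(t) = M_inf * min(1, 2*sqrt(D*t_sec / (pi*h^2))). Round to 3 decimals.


Convert time: 1026 h = 3693600 s
ratio = min(1, 2*sqrt(5.92e-10*3693600/(pi*0.11^2)))
= 0.479676
M(t) = 4.0 * 0.479676 = 1.919%

1.919


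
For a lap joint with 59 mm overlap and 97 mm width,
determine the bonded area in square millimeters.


Area = 59 * 97 = 5723 mm^2

5723


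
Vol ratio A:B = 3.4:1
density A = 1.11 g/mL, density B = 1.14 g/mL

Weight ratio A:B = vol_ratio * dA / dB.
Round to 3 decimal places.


Weight ratio = 3.4 * 1.11 / 1.14
= 3.311

3.311


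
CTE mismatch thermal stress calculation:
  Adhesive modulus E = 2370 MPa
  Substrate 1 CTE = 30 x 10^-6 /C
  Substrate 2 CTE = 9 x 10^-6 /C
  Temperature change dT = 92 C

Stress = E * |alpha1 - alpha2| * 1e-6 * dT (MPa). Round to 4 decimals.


delta_alpha = |30 - 9| = 21 x 10^-6/C
Stress = 2370 * 21e-6 * 92
= 4.5788 MPa

4.5788


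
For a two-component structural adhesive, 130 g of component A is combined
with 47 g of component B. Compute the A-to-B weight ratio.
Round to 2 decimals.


Weight ratio A:B = 130 / 47
= 2.77

2.77


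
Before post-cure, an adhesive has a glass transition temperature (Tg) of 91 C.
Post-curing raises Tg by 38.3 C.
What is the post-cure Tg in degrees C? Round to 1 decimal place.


Tg_post = Tg_base + delta_Tg
= 91 + 38.3
= 129.3 C

129.3


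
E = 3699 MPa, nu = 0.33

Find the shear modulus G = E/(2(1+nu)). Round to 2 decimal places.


G = 3699 / (2 * 1.33)
= 1390.60 MPa

1390.60


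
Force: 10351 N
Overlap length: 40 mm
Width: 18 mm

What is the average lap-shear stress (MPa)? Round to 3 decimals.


Average shear stress = F / (overlap * width)
= 10351 / (40 * 18)
= 14.376 MPa

14.376


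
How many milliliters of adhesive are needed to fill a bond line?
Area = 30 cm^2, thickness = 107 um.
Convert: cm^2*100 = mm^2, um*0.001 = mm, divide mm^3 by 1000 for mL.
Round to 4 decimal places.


= (30 * 100) * (107 * 0.001) / 1000
= 0.3210 mL

0.3210


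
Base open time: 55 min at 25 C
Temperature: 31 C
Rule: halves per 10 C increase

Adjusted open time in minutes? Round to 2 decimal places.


Acceleration = 2^((31-25)/10) = 1.5157
Open time = 55 / 1.5157 = 36.29 min

36.29


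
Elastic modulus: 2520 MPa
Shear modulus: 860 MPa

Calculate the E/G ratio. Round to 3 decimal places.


E / G = 2520 / 860 = 2.930

2.930


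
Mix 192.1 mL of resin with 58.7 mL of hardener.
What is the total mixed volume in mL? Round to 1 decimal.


Total = 192.1 + 58.7 = 250.8 mL

250.8


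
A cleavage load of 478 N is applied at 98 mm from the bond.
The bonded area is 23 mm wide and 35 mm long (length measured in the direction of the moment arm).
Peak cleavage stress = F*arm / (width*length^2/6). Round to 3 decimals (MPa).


Moment = 478 * 98 = 46844 N*mm
Section modulus = 23 * 1225 / 6 = 28175 / 6 mm^3
Stress = 46844 / (28175 / 6) = 281064 / 28175
= 9.976 MPa

9.976


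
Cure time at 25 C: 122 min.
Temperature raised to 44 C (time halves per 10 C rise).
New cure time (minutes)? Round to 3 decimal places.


Acceleration factor = 2^(19/10) = 3.7321
New time = 122 / 3.7321 = 32.689 min

32.689


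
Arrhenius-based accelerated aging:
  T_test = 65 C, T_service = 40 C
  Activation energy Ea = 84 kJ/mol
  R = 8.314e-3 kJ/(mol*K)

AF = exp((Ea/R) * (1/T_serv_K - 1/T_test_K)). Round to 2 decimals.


T_test_K = 338.15, T_serv_K = 313.15
AF = exp((84/8.314e-3) * (1/313.15 - 1/338.15))
= 10.86

10.86


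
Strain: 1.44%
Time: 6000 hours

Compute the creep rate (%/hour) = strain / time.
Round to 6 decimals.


Creep rate = 1.44 / 6000
= 0.000240 %/h

0.000240


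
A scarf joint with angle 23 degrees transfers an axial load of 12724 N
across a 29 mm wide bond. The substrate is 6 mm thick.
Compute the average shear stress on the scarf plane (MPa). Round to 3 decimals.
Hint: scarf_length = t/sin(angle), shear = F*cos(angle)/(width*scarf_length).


scarf_length = 6 / sin(23 deg) = 15.3558 mm
cos(23 deg) = 0.920505
shear stress = 12724 * 0.920505 / (29 * 15.3558)
= 26.301 MPa

26.301


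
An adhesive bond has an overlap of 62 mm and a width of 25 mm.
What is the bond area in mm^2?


Bond area = overlap * width
= 62 * 25
= 1550 mm^2

1550


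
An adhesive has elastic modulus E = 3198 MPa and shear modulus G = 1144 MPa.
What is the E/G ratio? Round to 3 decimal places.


E/G = 3198 / 1144 = 2.795

2.795


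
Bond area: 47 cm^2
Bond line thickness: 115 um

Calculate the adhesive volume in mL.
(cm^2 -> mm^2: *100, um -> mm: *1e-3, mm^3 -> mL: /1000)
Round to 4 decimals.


V = 47*100 * 115*1e-3 / 1000
= 0.5405 mL

0.5405


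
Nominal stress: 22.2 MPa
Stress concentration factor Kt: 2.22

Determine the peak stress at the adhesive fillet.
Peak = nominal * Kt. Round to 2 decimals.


Peak stress = 22.2 * 2.22
= 49.28 MPa

49.28


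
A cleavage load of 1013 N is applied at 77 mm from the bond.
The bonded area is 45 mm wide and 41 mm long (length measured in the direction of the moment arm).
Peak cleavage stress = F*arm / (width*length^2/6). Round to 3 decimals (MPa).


Moment = 1013 * 77 = 78001 N*mm
Section modulus = 45 * 1681 / 6 = 75645 / 6 mm^3
Stress = 78001 / (75645 / 6) = 468006 / 75645
= 6.187 MPa

6.187


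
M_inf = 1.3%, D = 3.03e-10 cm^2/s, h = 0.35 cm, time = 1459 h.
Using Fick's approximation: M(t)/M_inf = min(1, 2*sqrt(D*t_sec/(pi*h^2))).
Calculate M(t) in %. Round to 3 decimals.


t = 5252400 s
ratio = min(1, 2*sqrt(3.03e-10*5252400/(pi*0.1225)))
= 0.128614
M(t) = 1.3 * 0.128614 = 0.167%

0.167


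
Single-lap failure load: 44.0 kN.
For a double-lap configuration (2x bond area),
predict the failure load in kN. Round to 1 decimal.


Failure load = 44.0 * 2 = 88.0 kN

88.0


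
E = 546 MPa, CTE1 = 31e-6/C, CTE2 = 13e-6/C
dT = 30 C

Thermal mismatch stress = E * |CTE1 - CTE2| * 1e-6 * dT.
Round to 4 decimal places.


= 546 * 18e-6 * 30
= 0.2948 MPa

0.2948


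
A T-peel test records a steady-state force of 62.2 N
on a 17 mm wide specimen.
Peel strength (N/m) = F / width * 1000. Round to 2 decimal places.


Peel strength = 62.2 / 17 * 1000
= 3658.82 N/m

3658.82


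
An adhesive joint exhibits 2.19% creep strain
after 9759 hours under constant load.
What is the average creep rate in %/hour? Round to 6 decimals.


Creep rate = strain / time
= 2.19 / 9759
= 0.000224 %/h

0.000224


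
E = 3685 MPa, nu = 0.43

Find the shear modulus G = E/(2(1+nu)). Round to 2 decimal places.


G = 3685 / (2 * 1.43)
= 1288.46 MPa

1288.46


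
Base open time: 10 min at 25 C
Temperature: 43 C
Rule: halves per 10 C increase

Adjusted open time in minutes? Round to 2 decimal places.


Acceleration = 2^((43-25)/10) = 3.4822
Open time = 10 / 3.4822 = 2.87 min

2.87


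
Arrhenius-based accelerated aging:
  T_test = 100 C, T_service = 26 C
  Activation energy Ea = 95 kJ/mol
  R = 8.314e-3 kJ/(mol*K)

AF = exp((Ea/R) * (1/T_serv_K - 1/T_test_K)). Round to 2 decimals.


T_test_K = 373.15, T_serv_K = 299.15
AF = exp((95/8.314e-3) * (1/299.15 - 1/373.15))
= 1948.53

1948.53


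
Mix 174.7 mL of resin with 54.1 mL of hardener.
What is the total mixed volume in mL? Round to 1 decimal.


Total = 174.7 + 54.1 = 228.8 mL

228.8


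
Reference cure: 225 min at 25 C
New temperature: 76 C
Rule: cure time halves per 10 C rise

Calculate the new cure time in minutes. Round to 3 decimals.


factor = 2^((76-25)/10) = 34.2968
t_new = 225 / 34.2968 = 6.560 min

6.560


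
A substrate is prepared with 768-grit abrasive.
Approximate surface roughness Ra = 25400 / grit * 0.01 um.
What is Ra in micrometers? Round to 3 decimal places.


Ra = 25400 / 768 * 0.01 = 0.331 um

0.331


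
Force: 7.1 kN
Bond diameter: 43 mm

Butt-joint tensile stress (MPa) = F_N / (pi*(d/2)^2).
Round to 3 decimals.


F_N = 7.1 * 1000 = 7100.0 N
A = pi*(21.5)^2 = 1452.2012 mm^2
stress = 7100.0 / 1452.2012 = 4.889 MPa

4.889


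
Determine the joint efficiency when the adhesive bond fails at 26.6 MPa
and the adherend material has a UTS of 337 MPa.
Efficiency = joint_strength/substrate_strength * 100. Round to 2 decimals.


Joint efficiency = 26.6 / 337 * 100
= 7.89%

7.89


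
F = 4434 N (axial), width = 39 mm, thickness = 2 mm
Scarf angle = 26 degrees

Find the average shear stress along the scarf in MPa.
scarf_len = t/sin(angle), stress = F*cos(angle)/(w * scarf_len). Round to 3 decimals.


scarf_len = 2/sin(26 deg) = 4.5623
cos(26 deg) = 0.898794
stress = 4434*0.898794/(39*4.5623) = 22.398 MPa

22.398


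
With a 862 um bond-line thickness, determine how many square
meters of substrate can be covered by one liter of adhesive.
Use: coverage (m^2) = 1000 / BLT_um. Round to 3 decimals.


Coverage = 1000 / 862 = 1.160 m^2

1.160


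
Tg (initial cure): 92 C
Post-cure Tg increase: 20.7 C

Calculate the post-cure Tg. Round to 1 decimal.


Post-cure Tg = 92 + 20.7 = 112.7 C

112.7


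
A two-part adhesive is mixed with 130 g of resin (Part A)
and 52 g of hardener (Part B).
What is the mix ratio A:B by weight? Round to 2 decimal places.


Mix ratio = mass_A / mass_B
= 130 / 52
= 2.50

2.50


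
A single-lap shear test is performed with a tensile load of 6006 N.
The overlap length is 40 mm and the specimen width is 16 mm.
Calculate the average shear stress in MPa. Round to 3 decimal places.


Shear stress = F / (overlap * width)
= 6006 / (40 * 16)
= 6006 / 640
= 9.384 MPa

9.384
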